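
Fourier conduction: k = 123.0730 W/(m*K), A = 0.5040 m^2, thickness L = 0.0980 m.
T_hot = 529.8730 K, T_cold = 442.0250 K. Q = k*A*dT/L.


dT = 87.8480 K
Q = 123.0730 * 0.5040 * 87.8480 / 0.0980 = 55603.1155 W

55603.1155 W


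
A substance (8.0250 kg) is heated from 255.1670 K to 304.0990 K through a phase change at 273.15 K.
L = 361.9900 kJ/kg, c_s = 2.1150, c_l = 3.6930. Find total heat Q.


Q1 (sensible, solid) = 8.0250 * 2.1150 * 17.9830 = 305.2232 kJ
Q2 (latent) = 8.0250 * 361.9900 = 2904.9698 kJ
Q3 (sensible, liquid) = 8.0250 * 3.6930 * 30.9490 = 917.2146 kJ
Q_total = 4127.4076 kJ

4127.4076 kJ


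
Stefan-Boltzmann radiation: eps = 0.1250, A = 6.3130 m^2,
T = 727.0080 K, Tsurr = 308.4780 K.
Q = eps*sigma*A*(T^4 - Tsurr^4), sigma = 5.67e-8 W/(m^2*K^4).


T^4 = 2.7936e+11
Tsurr^4 = 9.0552e+09
Q = 0.1250 * 5.67e-8 * 6.3130 * 2.7030e+11 = 12094.1388 W

12094.1388 W


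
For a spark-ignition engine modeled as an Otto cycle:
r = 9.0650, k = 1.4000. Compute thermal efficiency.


r^(k-1) = 2.4152
eta = 1 - 1/2.4152 = 0.5859 = 58.5950%

58.5950%


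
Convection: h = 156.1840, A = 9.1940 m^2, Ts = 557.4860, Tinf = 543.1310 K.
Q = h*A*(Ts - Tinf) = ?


dT = 14.3550 K
Q = 156.1840 * 9.1940 * 14.3550 = 20613.1440 W

20613.1440 W


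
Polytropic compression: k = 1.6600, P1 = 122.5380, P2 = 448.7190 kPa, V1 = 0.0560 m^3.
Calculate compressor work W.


(k-1)/k = 0.3976
(P2/P1)^exp = 1.6754
W = 2.5152 * 122.5380 * 0.0560 * (1.6754 - 1) = 11.6572 kJ

11.6572 kJ


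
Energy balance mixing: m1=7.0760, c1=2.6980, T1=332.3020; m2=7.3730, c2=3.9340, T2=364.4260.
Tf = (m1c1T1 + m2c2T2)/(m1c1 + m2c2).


num = 16914.3088
den = 48.0964
Tf = 351.6749 K

351.6749 K


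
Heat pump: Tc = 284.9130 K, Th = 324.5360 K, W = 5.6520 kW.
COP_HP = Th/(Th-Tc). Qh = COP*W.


COP = 324.5360 / 39.6230 = 8.1906
Qh = 8.1906 * 5.6520 = 46.2933 kW

COP = 8.1906, Qh = 46.2933 kW


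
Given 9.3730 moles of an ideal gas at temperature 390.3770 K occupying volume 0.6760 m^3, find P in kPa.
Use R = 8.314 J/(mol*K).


P = nRT/V = 9.3730 * 8.314 * 390.3770 / 0.6760
= 30420.9561 / 0.6760 = 45001.4144 Pa = 45.0014 kPa

45.0014 kPa


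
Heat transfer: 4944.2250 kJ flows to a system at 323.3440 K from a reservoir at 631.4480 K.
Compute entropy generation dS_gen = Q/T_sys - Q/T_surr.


dS_sys = 4944.2250/323.3440 = 15.2909 kJ/K
dS_surr = -4944.2250/631.4480 = -7.8300 kJ/K
dS_gen = 15.2909 - 7.8300 = 7.4609 kJ/K (irreversible)

dS_gen = 7.4609 kJ/K, irreversible


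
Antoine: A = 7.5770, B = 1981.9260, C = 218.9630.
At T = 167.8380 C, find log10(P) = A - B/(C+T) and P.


C+T = 386.8010
B/(C+T) = 5.1239
log10(P) = 7.5770 - 5.1239 = 2.4531
P = 10^2.4531 = 283.8634 mmHg

283.8634 mmHg


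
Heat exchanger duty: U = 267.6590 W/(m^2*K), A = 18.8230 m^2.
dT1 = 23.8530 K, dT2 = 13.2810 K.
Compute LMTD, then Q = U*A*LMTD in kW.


LMTD = 18.0540 K
Q = 267.6590 * 18.8230 * 18.0540 = 90958.8394 W = 90.9588 kW

90.9588 kW


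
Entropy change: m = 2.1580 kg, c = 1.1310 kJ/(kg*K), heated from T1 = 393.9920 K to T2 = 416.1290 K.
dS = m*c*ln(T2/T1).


T2/T1 = 1.0562
ln(T2/T1) = 0.0547
dS = 2.1580 * 1.1310 * 0.0547 = 0.1334 kJ/K

0.1334 kJ/K


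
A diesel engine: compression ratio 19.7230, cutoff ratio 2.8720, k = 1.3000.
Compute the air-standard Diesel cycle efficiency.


r^(k-1) = 2.4462
rc^k = 3.9413
eta = 0.5059 = 50.5918%

50.5918%


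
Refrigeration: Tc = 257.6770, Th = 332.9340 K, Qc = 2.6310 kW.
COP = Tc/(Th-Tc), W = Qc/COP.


COP = 257.6770 / 75.2570 = 3.4240
W = 2.6310 / 3.4240 = 0.7684 kW

COP = 3.4240, W = 0.7684 kW


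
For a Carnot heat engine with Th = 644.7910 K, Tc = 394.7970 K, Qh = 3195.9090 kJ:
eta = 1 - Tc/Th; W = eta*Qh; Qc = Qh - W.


eta = 1 - 394.7970/644.7910 = 0.3877
W = 0.3877 * 3195.9090 = 1239.0962 kJ
Qc = 3195.9090 - 1239.0962 = 1956.8128 kJ

eta = 38.7713%, W = 1239.0962 kJ, Qc = 1956.8128 kJ


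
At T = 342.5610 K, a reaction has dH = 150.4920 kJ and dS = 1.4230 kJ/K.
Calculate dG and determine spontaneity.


T*dS = 342.5610 * 1.4230 = 487.4643 kJ
dG = 150.4920 - 487.4643 = -336.9723 kJ (spontaneous)

dG = -336.9723 kJ, spontaneous


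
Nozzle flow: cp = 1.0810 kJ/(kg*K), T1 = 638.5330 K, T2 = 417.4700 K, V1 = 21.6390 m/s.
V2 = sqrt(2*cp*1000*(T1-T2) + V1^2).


dT = 221.0630 K
2*cp*1000*dT = 477938.2060
V1^2 = 468.2463
V2 = sqrt(478406.4523) = 691.6693 m/s

691.6693 m/s


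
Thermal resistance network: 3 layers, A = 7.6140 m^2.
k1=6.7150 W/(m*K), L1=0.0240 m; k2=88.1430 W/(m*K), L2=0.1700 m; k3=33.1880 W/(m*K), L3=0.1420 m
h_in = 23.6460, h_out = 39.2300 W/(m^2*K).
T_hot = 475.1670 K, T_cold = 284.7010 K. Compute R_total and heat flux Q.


R_conv_in = 1/(23.6460*7.6140) = 0.0056
R_1 = 0.0240/(6.7150*7.6140) = 0.0005
R_2 = 0.1700/(88.1430*7.6140) = 0.0003
R_3 = 0.1420/(33.1880*7.6140) = 0.0006
R_conv_out = 1/(39.2300*7.6140) = 0.0033
R_total = 0.0102 K/W
Q = 190.4660 / 0.0102 = 18697.2667 W

R_total = 0.0102 K/W, Q = 18697.2667 W


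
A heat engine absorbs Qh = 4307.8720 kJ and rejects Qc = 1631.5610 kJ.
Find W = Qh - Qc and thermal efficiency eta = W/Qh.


W = 4307.8720 - 1631.5610 = 2676.3110 kJ
eta = 2676.3110 / 4307.8720 = 0.6213 = 62.1261%

W = 2676.3110 kJ, eta = 62.1261%


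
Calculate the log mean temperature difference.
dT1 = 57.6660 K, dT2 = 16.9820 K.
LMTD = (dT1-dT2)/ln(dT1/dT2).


dT1/dT2 = 3.3957
ln(dT1/dT2) = 1.2225
LMTD = 40.6840 / 1.2225 = 33.2790 K

33.2790 K


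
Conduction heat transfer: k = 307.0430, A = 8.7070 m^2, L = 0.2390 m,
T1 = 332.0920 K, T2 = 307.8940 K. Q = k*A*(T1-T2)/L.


dT = 24.1980 K
Q = 307.0430 * 8.7070 * 24.1980 / 0.2390 = 270675.7299 W

270675.7299 W


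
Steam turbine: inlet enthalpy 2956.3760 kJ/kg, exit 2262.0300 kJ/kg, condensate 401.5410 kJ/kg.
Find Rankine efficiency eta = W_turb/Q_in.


W = 694.3460 kJ/kg
Q_in = 2554.8350 kJ/kg
eta = 0.2718 = 27.1777%

eta = 27.1777%


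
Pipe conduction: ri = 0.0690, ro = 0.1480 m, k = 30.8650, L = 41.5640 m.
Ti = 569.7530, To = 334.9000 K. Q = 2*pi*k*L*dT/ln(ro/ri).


dT = 234.8530 K
ln(ro/ri) = 0.7631
Q = 2*pi*30.8650*41.5640*234.8530 / 0.7631 = 2480703.5100 W

2480703.5100 W


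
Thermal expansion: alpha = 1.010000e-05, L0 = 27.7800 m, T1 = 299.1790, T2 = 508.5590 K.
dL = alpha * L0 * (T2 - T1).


dT = 209.3800 K
dL = 1.010000e-05 * 27.7800 * 209.3800 = 0.058747 m
L_final = 27.838747 m

dL = 0.058747 m


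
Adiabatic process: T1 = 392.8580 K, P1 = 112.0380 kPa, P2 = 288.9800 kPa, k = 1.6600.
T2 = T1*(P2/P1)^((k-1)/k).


(k-1)/k = 0.3976
(P2/P1)^exp = 1.4575
T2 = 392.8580 * 1.4575 = 572.5916 K

572.5916 K


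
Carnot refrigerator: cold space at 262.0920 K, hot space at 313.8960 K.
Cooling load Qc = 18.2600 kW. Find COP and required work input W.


COP = 262.0920 / 51.8040 = 5.0593
W = 18.2600 / 5.0593 = 3.6092 kW

COP = 5.0593, W = 3.6092 kW


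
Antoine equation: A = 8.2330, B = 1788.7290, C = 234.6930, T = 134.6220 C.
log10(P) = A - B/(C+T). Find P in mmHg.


C+T = 369.3150
B/(C+T) = 4.8434
log10(P) = 8.2330 - 4.8434 = 3.3896
P = 10^3.3896 = 2452.6214 mmHg

2452.6214 mmHg


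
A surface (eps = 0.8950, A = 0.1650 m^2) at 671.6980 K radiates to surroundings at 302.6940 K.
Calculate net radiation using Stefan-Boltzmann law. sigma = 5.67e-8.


T^4 = 2.0356e+11
Tsurr^4 = 8.3949e+09
Q = 0.8950 * 5.67e-8 * 0.1650 * 1.9517e+11 = 1634.1659 W

1634.1659 W


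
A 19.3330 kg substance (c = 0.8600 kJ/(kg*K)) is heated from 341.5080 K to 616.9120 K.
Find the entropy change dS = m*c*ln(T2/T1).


T2/T1 = 1.8064
ln(T2/T1) = 0.5914
dS = 19.3330 * 0.8600 * 0.5914 = 9.8321 kJ/K

9.8321 kJ/K


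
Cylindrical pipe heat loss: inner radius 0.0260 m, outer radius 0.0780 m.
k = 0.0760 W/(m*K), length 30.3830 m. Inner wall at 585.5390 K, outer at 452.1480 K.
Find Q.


dT = 133.3910 K
ln(ro/ri) = 1.0986
Q = 2*pi*0.0760*30.3830*133.3910 / 1.0986 = 1761.5955 W

1761.5955 W


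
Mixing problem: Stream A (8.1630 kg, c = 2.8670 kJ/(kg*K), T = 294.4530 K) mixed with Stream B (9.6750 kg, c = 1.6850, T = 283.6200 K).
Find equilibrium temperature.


num = 11514.8577
den = 39.7057
Tf = 290.0052 K

290.0052 K


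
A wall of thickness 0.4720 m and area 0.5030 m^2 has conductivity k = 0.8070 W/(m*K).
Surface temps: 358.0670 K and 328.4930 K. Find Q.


dT = 29.5740 K
Q = 0.8070 * 0.5030 * 29.5740 / 0.4720 = 25.4337 W

25.4337 W


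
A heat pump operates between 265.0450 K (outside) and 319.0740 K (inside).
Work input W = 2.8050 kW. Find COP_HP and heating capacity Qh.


COP = 319.0740 / 54.0290 = 5.9056
Qh = 5.9056 * 2.8050 = 16.5652 kW

COP = 5.9056, Qh = 16.5652 kW


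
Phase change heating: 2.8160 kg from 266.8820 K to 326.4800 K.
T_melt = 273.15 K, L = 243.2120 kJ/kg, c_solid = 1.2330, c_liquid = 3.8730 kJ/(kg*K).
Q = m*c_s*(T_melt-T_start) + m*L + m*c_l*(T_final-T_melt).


Q1 (sensible, solid) = 2.8160 * 1.2330 * 6.2680 = 21.7633 kJ
Q2 (latent) = 2.8160 * 243.2120 = 684.8850 kJ
Q3 (sensible, liquid) = 2.8160 * 3.8730 * 53.3300 = 581.6366 kJ
Q_total = 1288.2849 kJ

1288.2849 kJ


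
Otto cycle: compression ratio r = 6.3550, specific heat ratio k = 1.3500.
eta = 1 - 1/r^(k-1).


r^(k-1) = 1.9103
eta = 1 - 1/1.9103 = 0.4765 = 47.6509%

47.6509%


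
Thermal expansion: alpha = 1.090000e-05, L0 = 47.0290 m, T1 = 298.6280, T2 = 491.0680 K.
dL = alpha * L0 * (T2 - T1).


dT = 192.4400 K
dL = 1.090000e-05 * 47.0290 * 192.4400 = 0.098648 m
L_final = 47.127648 m

dL = 0.098648 m


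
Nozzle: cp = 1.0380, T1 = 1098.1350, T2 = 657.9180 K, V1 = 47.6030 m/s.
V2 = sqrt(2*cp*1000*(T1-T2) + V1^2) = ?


dT = 440.2170 K
2*cp*1000*dT = 913890.4920
V1^2 = 2266.0456
V2 = sqrt(916156.5376) = 957.1607 m/s

957.1607 m/s


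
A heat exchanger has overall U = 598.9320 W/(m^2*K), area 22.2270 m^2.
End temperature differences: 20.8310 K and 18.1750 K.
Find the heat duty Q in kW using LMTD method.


LMTD = 19.4728 K
Q = 598.9320 * 22.2270 * 19.4728 = 259231.1750 W = 259.2312 kW

259.2312 kW


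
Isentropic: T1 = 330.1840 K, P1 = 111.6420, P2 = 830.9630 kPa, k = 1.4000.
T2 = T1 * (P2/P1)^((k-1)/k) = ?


(k-1)/k = 0.2857
(P2/P1)^exp = 1.7745
T2 = 330.1840 * 1.7745 = 585.9069 K

585.9069 K


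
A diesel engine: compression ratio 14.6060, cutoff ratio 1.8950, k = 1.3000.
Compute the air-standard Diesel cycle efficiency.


r^(k-1) = 2.2354
rc^k = 2.2956
eta = 0.5019 = 50.1876%

50.1876%


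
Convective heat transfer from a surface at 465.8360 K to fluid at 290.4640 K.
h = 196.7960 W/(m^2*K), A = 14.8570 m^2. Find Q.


dT = 175.3720 K
Q = 196.7960 * 14.8570 * 175.3720 = 512752.3330 W

512752.3330 W


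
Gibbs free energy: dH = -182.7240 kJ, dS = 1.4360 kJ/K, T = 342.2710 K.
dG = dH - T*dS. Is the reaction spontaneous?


T*dS = 342.2710 * 1.4360 = 491.5012 kJ
dG = -182.7240 - 491.5012 = -674.2252 kJ (spontaneous)

dG = -674.2252 kJ, spontaneous


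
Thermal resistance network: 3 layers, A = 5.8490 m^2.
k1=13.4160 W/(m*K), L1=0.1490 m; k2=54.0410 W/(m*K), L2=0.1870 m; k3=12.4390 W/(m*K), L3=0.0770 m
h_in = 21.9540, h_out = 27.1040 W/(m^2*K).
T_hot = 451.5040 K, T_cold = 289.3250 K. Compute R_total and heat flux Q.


R_conv_in = 1/(21.9540*5.8490) = 0.0078
R_1 = 0.1490/(13.4160*5.8490) = 0.0019
R_2 = 0.1870/(54.0410*5.8490) = 0.0006
R_3 = 0.0770/(12.4390*5.8490) = 0.0011
R_conv_out = 1/(27.1040*5.8490) = 0.0063
R_total = 0.0176 K/W
Q = 162.1790 / 0.0176 = 9191.5906 W

R_total = 0.0176 K/W, Q = 9191.5906 W


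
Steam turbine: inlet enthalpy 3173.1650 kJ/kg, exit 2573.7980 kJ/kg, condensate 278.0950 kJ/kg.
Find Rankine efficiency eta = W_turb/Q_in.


W = 599.3670 kJ/kg
Q_in = 2895.0700 kJ/kg
eta = 0.2070 = 20.7030%

eta = 20.7030%


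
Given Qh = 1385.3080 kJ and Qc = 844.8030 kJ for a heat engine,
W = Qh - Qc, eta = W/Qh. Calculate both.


W = 1385.3080 - 844.8030 = 540.5050 kJ
eta = 540.5050 / 1385.3080 = 0.3902 = 39.0170%

W = 540.5050 kJ, eta = 39.0170%


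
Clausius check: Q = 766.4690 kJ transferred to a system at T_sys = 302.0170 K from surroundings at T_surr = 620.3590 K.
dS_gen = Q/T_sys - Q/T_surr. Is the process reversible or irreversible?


dS_sys = 766.4690/302.0170 = 2.5378 kJ/K
dS_surr = -766.4690/620.3590 = -1.2355 kJ/K
dS_gen = 2.5378 - 1.2355 = 1.3023 kJ/K (irreversible)

dS_gen = 1.3023 kJ/K, irreversible


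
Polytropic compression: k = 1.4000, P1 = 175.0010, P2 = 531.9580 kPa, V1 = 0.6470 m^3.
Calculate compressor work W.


(k-1)/k = 0.2857
(P2/P1)^exp = 1.3739
W = 3.5000 * 175.0010 * 0.6470 * (1.3739 - 1) = 148.1706 kJ

148.1706 kJ


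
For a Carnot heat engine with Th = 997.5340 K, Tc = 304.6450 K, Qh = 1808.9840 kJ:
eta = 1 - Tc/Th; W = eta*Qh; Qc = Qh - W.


eta = 1 - 304.6450/997.5340 = 0.6946
W = 0.6946 * 1808.9840 = 1256.5237 kJ
Qc = 1808.9840 - 1256.5237 = 552.4603 kJ

eta = 69.4602%, W = 1256.5237 kJ, Qc = 552.4603 kJ


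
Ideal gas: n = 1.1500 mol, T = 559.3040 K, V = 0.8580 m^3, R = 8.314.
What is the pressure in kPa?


P = nRT/V = 1.1500 * 8.314 * 559.3040 / 0.8580
= 5347.5615 / 0.8580 = 6232.5891 Pa = 6.2326 kPa

6.2326 kPa


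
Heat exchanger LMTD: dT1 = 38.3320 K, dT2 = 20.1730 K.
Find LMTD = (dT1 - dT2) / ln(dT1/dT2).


dT1/dT2 = 1.9002
ln(dT1/dT2) = 0.6419
LMTD = 18.1590 / 0.6419 = 28.2877 K

28.2877 K


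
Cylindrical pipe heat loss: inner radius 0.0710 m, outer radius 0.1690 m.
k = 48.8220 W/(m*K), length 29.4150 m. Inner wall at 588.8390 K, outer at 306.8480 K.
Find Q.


dT = 281.9910 K
ln(ro/ri) = 0.8672
Q = 2*pi*48.8220*29.4150*281.9910 / 0.8672 = 2934072.4396 W

2934072.4396 W


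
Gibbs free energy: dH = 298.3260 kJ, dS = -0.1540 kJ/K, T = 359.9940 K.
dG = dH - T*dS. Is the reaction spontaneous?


T*dS = 359.9940 * -0.1540 = -55.4391 kJ
dG = 298.3260 + 55.4391 = 353.7651 kJ (non-spontaneous)

dG = 353.7651 kJ, non-spontaneous


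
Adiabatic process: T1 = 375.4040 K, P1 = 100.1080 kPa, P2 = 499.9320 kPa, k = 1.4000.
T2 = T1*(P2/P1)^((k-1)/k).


(k-1)/k = 0.2857
(P2/P1)^exp = 1.5833
T2 = 375.4040 * 1.5833 = 594.3658 K

594.3658 K


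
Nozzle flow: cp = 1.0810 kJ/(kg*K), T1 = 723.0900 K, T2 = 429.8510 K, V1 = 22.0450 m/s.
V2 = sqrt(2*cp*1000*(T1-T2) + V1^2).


dT = 293.2390 K
2*cp*1000*dT = 633982.7180
V1^2 = 485.9820
V2 = sqrt(634468.7000) = 796.5354 m/s

796.5354 m/s


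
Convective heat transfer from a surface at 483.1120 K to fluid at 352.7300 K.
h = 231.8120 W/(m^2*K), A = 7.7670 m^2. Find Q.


dT = 130.3820 K
Q = 231.8120 * 7.7670 * 130.3820 = 234750.6793 W

234750.6793 W


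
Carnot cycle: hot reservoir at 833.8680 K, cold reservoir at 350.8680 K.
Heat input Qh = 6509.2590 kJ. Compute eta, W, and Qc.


eta = 1 - 350.8680/833.8680 = 0.5792
W = 0.5792 * 6509.2590 = 3770.3475 kJ
Qc = 6509.2590 - 3770.3475 = 2738.9115 kJ

eta = 57.9228%, W = 3770.3475 kJ, Qc = 2738.9115 kJ


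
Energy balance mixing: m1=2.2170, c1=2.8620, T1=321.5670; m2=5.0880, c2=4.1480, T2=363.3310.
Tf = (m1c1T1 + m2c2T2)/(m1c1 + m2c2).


num = 9708.4695
den = 27.4501
Tf = 353.6773 K

353.6773 K


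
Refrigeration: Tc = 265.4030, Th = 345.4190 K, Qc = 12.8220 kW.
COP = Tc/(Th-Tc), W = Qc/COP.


COP = 265.4030 / 80.0160 = 3.3169
W = 12.8220 / 3.3169 = 3.8657 kW

COP = 3.3169, W = 3.8657 kW


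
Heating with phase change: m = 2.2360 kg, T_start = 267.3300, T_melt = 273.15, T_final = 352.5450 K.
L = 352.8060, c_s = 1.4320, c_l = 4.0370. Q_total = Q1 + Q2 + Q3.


Q1 (sensible, solid) = 2.2360 * 1.4320 * 5.8200 = 18.6354 kJ
Q2 (latent) = 2.2360 * 352.8060 = 788.8742 kJ
Q3 (sensible, liquid) = 2.2360 * 4.0370 * 79.3950 = 716.6774 kJ
Q_total = 1524.1870 kJ

1524.1870 kJ


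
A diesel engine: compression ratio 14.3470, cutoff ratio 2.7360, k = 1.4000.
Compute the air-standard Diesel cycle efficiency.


r^(k-1) = 2.9020
rc^k = 4.0923
eta = 0.5616 = 56.1577%

56.1577%


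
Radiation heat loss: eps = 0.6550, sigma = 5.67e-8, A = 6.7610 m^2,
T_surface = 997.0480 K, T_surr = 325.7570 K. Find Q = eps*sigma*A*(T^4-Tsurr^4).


T^4 = 9.8824e+11
Tsurr^4 = 1.1261e+10
Q = 0.6550 * 5.67e-8 * 6.7610 * 9.7698e+11 = 245314.0403 W

245314.0403 W


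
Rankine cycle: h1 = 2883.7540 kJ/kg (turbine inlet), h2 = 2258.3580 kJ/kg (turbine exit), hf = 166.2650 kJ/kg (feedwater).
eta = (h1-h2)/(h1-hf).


W = 625.3960 kJ/kg
Q_in = 2717.4890 kJ/kg
eta = 0.2301 = 23.0137%

eta = 23.0137%


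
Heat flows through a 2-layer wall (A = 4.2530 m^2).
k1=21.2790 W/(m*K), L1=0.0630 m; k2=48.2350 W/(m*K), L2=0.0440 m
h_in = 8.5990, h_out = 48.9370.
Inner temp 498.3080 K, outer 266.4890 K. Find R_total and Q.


R_conv_in = 1/(8.5990*4.2530) = 0.0273
R_1 = 0.0630/(21.2790*4.2530) = 0.0007
R_2 = 0.0440/(48.2350*4.2530) = 0.0002
R_conv_out = 1/(48.9370*4.2530) = 0.0048
R_total = 0.0331 K/W
Q = 231.8190 / 0.0331 = 7012.2827 W

R_total = 0.0331 K/W, Q = 7012.2827 W


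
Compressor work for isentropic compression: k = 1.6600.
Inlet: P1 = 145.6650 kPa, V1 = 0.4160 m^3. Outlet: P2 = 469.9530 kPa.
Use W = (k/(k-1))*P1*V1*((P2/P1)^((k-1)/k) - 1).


(k-1)/k = 0.3976
(P2/P1)^exp = 1.5931
W = 2.5152 * 145.6650 * 0.4160 * (1.5931 - 1) = 90.4003 kJ

90.4003 kJ


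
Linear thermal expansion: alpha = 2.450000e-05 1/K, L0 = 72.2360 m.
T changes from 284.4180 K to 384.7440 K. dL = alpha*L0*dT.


dT = 100.3260 K
dL = 2.450000e-05 * 72.2360 * 100.3260 = 0.177555 m
L_final = 72.413555 m

dL = 0.177555 m


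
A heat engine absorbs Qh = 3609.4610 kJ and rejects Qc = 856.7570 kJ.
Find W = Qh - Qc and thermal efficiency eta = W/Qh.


W = 3609.4610 - 856.7570 = 2752.7040 kJ
eta = 2752.7040 / 3609.4610 = 0.7626 = 76.2636%

W = 2752.7040 kJ, eta = 76.2636%


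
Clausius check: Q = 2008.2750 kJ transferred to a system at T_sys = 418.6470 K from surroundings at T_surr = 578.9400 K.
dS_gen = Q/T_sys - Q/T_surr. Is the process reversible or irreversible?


dS_sys = 2008.2750/418.6470 = 4.7971 kJ/K
dS_surr = -2008.2750/578.9400 = -3.4689 kJ/K
dS_gen = 4.7971 - 3.4689 = 1.3282 kJ/K (irreversible)

dS_gen = 1.3282 kJ/K, irreversible


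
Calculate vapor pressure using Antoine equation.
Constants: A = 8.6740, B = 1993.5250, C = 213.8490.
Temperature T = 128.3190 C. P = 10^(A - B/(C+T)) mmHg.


C+T = 342.1680
B/(C+T) = 5.8262
log10(P) = 8.6740 - 5.8262 = 2.8478
P = 10^2.8478 = 704.4359 mmHg

704.4359 mmHg


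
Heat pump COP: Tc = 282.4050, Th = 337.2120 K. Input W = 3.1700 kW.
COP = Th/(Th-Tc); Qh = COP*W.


COP = 337.2120 / 54.8070 = 6.1527
Qh = 6.1527 * 3.1700 = 19.5041 kW

COP = 6.1527, Qh = 19.5041 kW


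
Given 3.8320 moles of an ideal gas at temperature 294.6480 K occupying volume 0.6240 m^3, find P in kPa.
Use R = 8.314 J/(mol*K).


P = nRT/V = 3.8320 * 8.314 * 294.6480 / 0.6240
= 9387.2637 / 0.6240 = 15043.6918 Pa = 15.0437 kPa

15.0437 kPa


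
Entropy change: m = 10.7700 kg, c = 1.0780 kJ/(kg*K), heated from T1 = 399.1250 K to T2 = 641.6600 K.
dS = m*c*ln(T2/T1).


T2/T1 = 1.6077
ln(T2/T1) = 0.4748
dS = 10.7700 * 1.0780 * 0.4748 = 5.5123 kJ/K

5.5123 kJ/K


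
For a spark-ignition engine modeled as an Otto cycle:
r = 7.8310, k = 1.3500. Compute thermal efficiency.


r^(k-1) = 2.0551
eta = 1 - 1/2.0551 = 0.5134 = 51.3409%

51.3409%


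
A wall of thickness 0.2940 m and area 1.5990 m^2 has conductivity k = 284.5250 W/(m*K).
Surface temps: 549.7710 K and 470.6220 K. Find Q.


dT = 79.1490 K
Q = 284.5250 * 1.5990 * 79.1490 / 0.2940 = 122480.5132 W

122480.5132 W


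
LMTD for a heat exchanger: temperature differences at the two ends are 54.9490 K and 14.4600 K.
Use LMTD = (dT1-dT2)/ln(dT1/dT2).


dT1/dT2 = 3.8001
ln(dT1/dT2) = 1.3350
LMTD = 40.4890 / 1.3350 = 30.3284 K

30.3284 K


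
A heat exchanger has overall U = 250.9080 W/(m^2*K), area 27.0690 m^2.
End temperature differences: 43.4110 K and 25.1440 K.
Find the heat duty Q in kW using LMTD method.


LMTD = 33.4503 K
Q = 250.9080 * 27.0690 * 33.4503 = 227188.7855 W = 227.1888 kW

227.1888 kW


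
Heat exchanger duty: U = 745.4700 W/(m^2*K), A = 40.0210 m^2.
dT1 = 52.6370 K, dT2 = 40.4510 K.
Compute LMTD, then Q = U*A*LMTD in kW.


LMTD = 46.2769 K
Q = 745.4700 * 40.0210 * 46.2769 = 1380646.0554 W = 1380.6461 kW

1380.6461 kW


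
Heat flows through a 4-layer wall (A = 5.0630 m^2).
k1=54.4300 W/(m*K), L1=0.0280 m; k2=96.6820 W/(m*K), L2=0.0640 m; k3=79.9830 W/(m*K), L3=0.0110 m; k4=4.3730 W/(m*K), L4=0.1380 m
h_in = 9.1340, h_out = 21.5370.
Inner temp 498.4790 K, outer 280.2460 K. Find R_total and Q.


R_conv_in = 1/(9.1340*5.0630) = 0.0216
R_1 = 0.0280/(54.4300*5.0630) = 0.0001
R_2 = 0.0640/(96.6820*5.0630) = 0.0001
R_3 = 0.0110/(79.9830*5.0630) = 2.7164e-05
R_4 = 0.1380/(4.3730*5.0630) = 0.0062
R_conv_out = 1/(21.5370*5.0630) = 0.0092
R_total = 0.0373 K/W
Q = 218.2330 / 0.0373 = 5852.7936 W

R_total = 0.0373 K/W, Q = 5852.7936 W


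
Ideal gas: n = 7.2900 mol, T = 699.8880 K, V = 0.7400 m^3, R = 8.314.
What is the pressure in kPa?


P = nRT/V = 7.2900 * 8.314 * 699.8880 / 0.7400
= 42419.5538 / 0.7400 = 57323.7213 Pa = 57.3237 kPa

57.3237 kPa


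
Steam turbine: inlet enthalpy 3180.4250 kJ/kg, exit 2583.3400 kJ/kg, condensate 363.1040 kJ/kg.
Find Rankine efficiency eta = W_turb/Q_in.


W = 597.0850 kJ/kg
Q_in = 2817.3210 kJ/kg
eta = 0.2119 = 21.1934%

eta = 21.1934%


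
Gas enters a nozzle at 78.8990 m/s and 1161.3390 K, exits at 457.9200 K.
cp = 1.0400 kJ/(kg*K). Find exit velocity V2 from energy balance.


dT = 703.4190 K
2*cp*1000*dT = 1463111.5200
V1^2 = 6225.0522
V2 = sqrt(1469336.5722) = 1212.1619 m/s

1212.1619 m/s


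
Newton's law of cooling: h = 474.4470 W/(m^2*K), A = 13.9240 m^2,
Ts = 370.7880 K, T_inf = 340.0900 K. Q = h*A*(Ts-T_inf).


dT = 30.6980 K
Q = 474.4470 * 13.9240 * 30.6980 = 202797.1285 W

202797.1285 W


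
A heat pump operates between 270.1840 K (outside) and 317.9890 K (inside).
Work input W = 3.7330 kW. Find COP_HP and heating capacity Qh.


COP = 317.9890 / 47.8050 = 6.6518
Qh = 6.6518 * 3.7330 = 24.8311 kW

COP = 6.6518, Qh = 24.8311 kW


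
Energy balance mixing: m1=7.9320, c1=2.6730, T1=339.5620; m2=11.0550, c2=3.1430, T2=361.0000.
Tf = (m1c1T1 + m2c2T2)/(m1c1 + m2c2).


num = 19742.7309
den = 55.9481
Tf = 352.8758 K

352.8758 K


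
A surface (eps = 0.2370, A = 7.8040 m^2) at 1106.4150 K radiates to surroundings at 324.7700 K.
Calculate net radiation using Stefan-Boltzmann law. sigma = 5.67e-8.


T^4 = 1.4986e+12
Tsurr^4 = 1.1125e+10
Q = 0.2370 * 5.67e-8 * 7.8040 * 1.4874e+12 = 155985.6707 W

155985.6707 W


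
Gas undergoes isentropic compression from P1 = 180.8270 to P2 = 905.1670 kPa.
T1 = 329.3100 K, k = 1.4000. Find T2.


(k-1)/k = 0.2857
(P2/P1)^exp = 1.5843
T2 = 329.3100 * 1.5843 = 521.7377 K

521.7377 K


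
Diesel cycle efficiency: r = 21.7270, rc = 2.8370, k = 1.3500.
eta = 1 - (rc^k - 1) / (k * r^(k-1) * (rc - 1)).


r^(k-1) = 2.9373
rc^k = 4.0866
eta = 0.5763 = 57.6274%

57.6274%


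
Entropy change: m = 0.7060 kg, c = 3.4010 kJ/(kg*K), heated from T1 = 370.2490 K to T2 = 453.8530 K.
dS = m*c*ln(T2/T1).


T2/T1 = 1.2258
ln(T2/T1) = 0.2036
dS = 0.7060 * 3.4010 * 0.2036 = 0.4889 kJ/K

0.4889 kJ/K


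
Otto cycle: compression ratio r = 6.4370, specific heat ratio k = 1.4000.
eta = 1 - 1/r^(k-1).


r^(k-1) = 2.1061
eta = 1 - 1/2.1061 = 0.5252 = 52.5183%

52.5183%


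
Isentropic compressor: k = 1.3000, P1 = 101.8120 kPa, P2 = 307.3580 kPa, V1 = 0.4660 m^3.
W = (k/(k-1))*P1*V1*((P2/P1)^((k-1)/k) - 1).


(k-1)/k = 0.2308
(P2/P1)^exp = 1.2904
W = 4.3333 * 101.8120 * 0.4660 * (1.2904 - 1) = 59.7097 kJ

59.7097 kJ


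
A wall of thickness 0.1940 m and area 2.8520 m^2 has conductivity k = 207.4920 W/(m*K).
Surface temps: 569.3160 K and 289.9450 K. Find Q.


dT = 279.3710 K
Q = 207.4920 * 2.8520 * 279.3710 / 0.1940 = 852178.2988 W

852178.2988 W


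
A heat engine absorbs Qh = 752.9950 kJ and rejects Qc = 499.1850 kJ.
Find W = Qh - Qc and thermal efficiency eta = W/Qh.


W = 752.9950 - 499.1850 = 253.8100 kJ
eta = 253.8100 / 752.9950 = 0.3371 = 33.7067%

W = 253.8100 kJ, eta = 33.7067%


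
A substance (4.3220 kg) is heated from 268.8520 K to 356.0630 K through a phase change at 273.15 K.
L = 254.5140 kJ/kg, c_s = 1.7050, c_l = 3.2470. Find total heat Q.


Q1 (sensible, solid) = 4.3220 * 1.7050 * 4.2980 = 31.6720 kJ
Q2 (latent) = 4.3220 * 254.5140 = 1100.0095 kJ
Q3 (sensible, liquid) = 4.3220 * 3.2470 * 82.9130 = 1163.5624 kJ
Q_total = 2295.2439 kJ

2295.2439 kJ


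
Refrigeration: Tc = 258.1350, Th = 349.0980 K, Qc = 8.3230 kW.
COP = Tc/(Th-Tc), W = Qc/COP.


COP = 258.1350 / 90.9630 = 2.8378
W = 8.3230 / 2.8378 = 2.9329 kW

COP = 2.8378, W = 2.9329 kW


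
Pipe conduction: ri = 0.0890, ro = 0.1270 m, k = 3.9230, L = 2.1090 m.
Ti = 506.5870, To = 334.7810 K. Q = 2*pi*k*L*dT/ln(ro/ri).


dT = 171.8060 K
ln(ro/ri) = 0.3556
Q = 2*pi*3.9230*2.1090*171.8060 / 0.3556 = 25119.5309 W

25119.5309 W


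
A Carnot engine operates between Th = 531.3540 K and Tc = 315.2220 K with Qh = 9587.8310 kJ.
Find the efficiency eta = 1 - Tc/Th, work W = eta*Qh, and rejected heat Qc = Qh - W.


eta = 1 - 315.2220/531.3540 = 0.4068
W = 0.4068 * 9587.8310 = 3899.9181 kJ
Qc = 9587.8310 - 3899.9181 = 5687.9129 kJ

eta = 40.6757%, W = 3899.9181 kJ, Qc = 5687.9129 kJ


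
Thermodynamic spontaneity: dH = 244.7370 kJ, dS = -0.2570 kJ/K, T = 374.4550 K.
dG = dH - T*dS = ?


T*dS = 374.4550 * -0.2570 = -96.2349 kJ
dG = 244.7370 + 96.2349 = 340.9719 kJ (non-spontaneous)

dG = 340.9719 kJ, non-spontaneous


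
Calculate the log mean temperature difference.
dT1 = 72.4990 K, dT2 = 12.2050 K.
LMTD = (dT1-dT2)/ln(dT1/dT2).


dT1/dT2 = 5.9401
ln(dT1/dT2) = 1.7817
LMTD = 60.2940 / 1.7817 = 33.8402 K

33.8402 K


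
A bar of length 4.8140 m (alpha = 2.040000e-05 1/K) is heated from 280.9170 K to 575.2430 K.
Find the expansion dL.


dT = 294.3260 K
dL = 2.040000e-05 * 4.8140 * 294.3260 = 0.028904 m
L_final = 4.842904 m

dL = 0.028904 m


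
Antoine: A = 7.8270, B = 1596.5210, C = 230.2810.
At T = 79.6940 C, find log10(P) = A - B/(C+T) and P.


C+T = 309.9750
B/(C+T) = 5.1505
log10(P) = 7.8270 - 5.1505 = 2.6765
P = 10^2.6765 = 474.8068 mmHg

474.8068 mmHg


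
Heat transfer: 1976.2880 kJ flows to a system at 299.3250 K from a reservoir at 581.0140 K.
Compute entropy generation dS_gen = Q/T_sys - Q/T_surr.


dS_sys = 1976.2880/299.3250 = 6.6025 kJ/K
dS_surr = -1976.2880/581.0140 = -3.4014 kJ/K
dS_gen = 6.6025 - 3.4014 = 3.2010 kJ/K (irreversible)

dS_gen = 3.2010 kJ/K, irreversible


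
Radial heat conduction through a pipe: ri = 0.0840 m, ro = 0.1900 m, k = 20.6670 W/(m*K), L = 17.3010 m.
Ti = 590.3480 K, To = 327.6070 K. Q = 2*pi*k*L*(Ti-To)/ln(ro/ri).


dT = 262.7410 K
ln(ro/ri) = 0.8162
Q = 2*pi*20.6670*17.3010*262.7410 / 0.8162 = 723195.8111 W

723195.8111 W


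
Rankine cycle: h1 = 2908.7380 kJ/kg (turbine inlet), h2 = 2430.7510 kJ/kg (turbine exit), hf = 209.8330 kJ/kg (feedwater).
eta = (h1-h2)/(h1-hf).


W = 477.9870 kJ/kg
Q_in = 2698.9050 kJ/kg
eta = 0.1771 = 17.7104%

eta = 17.7104%


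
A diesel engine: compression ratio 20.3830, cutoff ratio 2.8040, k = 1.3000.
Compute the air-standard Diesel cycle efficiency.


r^(k-1) = 2.4705
rc^k = 3.8204
eta = 0.5132 = 51.3196%

51.3196%


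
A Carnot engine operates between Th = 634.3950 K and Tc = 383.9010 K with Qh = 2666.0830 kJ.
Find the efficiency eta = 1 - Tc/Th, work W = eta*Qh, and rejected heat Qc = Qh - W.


eta = 1 - 383.9010/634.3950 = 0.3949
W = 0.3949 * 2666.0830 = 1052.7160 kJ
Qc = 2666.0830 - 1052.7160 = 1613.3670 kJ

eta = 39.4855%, W = 1052.7160 kJ, Qc = 1613.3670 kJ


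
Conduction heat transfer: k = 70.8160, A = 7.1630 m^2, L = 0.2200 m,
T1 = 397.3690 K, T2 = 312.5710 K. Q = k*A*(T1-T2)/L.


dT = 84.7980 K
Q = 70.8160 * 7.1630 * 84.7980 / 0.2200 = 195519.1371 W

195519.1371 W


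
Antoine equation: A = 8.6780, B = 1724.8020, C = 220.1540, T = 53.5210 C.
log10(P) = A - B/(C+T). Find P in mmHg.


C+T = 273.6750
B/(C+T) = 6.3024
log10(P) = 8.6780 - 6.3024 = 2.3756
P = 10^2.3756 = 237.4798 mmHg

237.4798 mmHg


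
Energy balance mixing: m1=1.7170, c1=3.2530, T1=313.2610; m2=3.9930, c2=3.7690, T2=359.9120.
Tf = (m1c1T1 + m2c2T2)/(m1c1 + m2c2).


num = 7166.2261
den = 20.6350
Tf = 347.2847 K

347.2847 K


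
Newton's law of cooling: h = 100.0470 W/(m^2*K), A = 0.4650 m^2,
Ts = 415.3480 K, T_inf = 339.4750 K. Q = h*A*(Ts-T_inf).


dT = 75.8730 K
Q = 100.0470 * 0.4650 * 75.8730 = 3529.7527 W

3529.7527 W


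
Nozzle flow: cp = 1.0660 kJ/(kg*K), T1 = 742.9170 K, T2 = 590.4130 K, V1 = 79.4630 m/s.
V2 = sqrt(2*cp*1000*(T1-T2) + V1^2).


dT = 152.5040 K
2*cp*1000*dT = 325138.5280
V1^2 = 6314.3684
V2 = sqrt(331452.8964) = 575.7195 m/s

575.7195 m/s


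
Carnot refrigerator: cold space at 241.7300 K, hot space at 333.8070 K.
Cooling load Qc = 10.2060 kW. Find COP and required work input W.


COP = 241.7300 / 92.0770 = 2.6253
W = 10.2060 / 2.6253 = 3.8876 kW

COP = 2.6253, W = 3.8876 kW


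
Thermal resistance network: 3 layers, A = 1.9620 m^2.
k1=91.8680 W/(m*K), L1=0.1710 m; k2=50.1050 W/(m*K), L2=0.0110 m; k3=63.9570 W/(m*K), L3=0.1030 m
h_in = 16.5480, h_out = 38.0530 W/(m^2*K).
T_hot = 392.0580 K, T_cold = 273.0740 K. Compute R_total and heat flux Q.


R_conv_in = 1/(16.5480*1.9620) = 0.0308
R_1 = 0.1710/(91.8680*1.9620) = 0.0009
R_2 = 0.0110/(50.1050*1.9620) = 0.0001
R_3 = 0.1030/(63.9570*1.9620) = 0.0008
R_conv_out = 1/(38.0530*1.9620) = 0.0134
R_total = 0.0461 K/W
Q = 118.9840 / 0.0461 = 2582.3522 W

R_total = 0.0461 K/W, Q = 2582.3522 W


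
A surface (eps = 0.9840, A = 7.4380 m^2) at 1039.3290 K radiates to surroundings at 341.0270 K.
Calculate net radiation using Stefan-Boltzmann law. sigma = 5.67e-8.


T^4 = 1.1668e+12
Tsurr^4 = 1.3526e+10
Q = 0.9840 * 5.67e-8 * 7.4380 * 1.1533e+12 = 478611.2983 W

478611.2983 W


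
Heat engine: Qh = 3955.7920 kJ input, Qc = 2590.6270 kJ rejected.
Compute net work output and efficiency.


W = 3955.7920 - 2590.6270 = 1365.1650 kJ
eta = 1365.1650 / 3955.7920 = 0.3451 = 34.5105%

W = 1365.1650 kJ, eta = 34.5105%


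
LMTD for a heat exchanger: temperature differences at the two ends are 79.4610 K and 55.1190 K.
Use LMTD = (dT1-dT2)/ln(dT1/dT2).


dT1/dT2 = 1.4416
ln(dT1/dT2) = 0.3658
LMTD = 24.3420 / 0.3658 = 66.5497 K

66.5497 K


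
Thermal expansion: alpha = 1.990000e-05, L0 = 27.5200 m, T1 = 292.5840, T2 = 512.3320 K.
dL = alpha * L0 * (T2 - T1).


dT = 219.7480 K
dL = 1.990000e-05 * 27.5200 * 219.7480 = 0.120345 m
L_final = 27.640345 m

dL = 0.120345 m


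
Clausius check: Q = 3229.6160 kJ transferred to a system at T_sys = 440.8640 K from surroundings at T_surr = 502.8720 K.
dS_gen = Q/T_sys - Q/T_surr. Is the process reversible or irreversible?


dS_sys = 3229.6160/440.8640 = 7.3257 kJ/K
dS_surr = -3229.6160/502.8720 = -6.4223 kJ/K
dS_gen = 7.3257 - 6.4223 = 0.9033 kJ/K (irreversible)

dS_gen = 0.9033 kJ/K, irreversible


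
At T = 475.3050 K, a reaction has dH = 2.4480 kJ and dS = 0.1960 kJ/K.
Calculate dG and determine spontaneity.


T*dS = 475.3050 * 0.1960 = 93.1598 kJ
dG = 2.4480 - 93.1598 = -90.7118 kJ (spontaneous)

dG = -90.7118 kJ, spontaneous


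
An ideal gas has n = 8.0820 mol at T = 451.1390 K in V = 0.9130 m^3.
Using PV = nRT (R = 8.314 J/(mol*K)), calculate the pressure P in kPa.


P = nRT/V = 8.0820 * 8.314 * 451.1390 / 0.9130
= 30313.7203 / 0.9130 = 33202.3223 Pa = 33.2023 kPa

33.2023 kPa


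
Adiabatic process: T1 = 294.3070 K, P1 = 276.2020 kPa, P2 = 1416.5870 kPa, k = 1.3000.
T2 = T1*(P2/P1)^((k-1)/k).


(k-1)/k = 0.2308
(P2/P1)^exp = 1.4583
T2 = 294.3070 * 1.4583 = 429.1909 K

429.1909 K


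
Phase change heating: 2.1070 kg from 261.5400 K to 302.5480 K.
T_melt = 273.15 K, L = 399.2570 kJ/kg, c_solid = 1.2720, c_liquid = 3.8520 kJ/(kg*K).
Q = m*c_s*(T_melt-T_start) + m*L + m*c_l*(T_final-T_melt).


Q1 (sensible, solid) = 2.1070 * 1.2720 * 11.6100 = 31.1160 kJ
Q2 (latent) = 2.1070 * 399.2570 = 841.2345 kJ
Q3 (sensible, liquid) = 2.1070 * 3.8520 * 29.3980 = 238.5990 kJ
Q_total = 1110.9495 kJ

1110.9495 kJ


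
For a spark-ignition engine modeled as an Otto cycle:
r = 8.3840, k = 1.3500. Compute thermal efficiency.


r^(k-1) = 2.1048
eta = 1 - 1/2.1048 = 0.5249 = 52.4892%

52.4892%


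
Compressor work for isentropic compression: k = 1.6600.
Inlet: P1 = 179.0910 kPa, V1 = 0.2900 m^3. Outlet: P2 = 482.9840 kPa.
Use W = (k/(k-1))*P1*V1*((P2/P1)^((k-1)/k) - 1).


(k-1)/k = 0.3976
(P2/P1)^exp = 1.4836
W = 2.5152 * 179.0910 * 0.2900 * (1.4836 - 1) = 63.1665 kJ

63.1665 kJ


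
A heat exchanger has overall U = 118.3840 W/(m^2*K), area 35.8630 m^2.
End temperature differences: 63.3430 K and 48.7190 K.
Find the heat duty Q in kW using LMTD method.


LMTD = 55.7115 K
Q = 118.3840 * 35.8630 * 55.7115 = 236528.9280 W = 236.5289 kW

236.5289 kW


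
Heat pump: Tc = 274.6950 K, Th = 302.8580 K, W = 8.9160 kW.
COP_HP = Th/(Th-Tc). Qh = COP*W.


COP = 302.8580 / 28.1630 = 10.7538
Qh = 10.7538 * 8.9160 = 95.8805 kW

COP = 10.7538, Qh = 95.8805 kW


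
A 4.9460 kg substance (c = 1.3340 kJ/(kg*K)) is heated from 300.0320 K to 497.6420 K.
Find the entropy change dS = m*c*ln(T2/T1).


T2/T1 = 1.6586
ln(T2/T1) = 0.5060
dS = 4.9460 * 1.3340 * 0.5060 = 3.3385 kJ/K

3.3385 kJ/K


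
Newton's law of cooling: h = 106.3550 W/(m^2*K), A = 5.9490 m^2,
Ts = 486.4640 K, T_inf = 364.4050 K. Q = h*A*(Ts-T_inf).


dT = 122.0590 K
Q = 106.3550 * 5.9490 * 122.0590 = 77227.4488 W

77227.4488 W


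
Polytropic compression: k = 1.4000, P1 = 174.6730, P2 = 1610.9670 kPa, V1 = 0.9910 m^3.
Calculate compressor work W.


(k-1)/k = 0.2857
(P2/P1)^exp = 1.8866
W = 3.5000 * 174.6730 * 0.9910 * (1.8866 - 1) = 537.1356 kJ

537.1356 kJ


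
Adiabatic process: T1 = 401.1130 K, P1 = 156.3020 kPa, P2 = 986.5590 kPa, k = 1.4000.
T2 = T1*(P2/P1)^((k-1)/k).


(k-1)/k = 0.2857
(P2/P1)^exp = 1.6928
T2 = 401.1130 * 1.6928 = 679.0214 K

679.0214 K


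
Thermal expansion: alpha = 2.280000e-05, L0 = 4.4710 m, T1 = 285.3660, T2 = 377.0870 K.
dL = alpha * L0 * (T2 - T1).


dT = 91.7210 K
dL = 2.280000e-05 * 4.4710 * 91.7210 = 0.009350 m
L_final = 4.480350 m

dL = 0.009350 m


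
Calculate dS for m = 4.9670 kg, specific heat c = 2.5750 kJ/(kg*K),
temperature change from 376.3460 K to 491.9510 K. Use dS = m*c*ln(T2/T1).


T2/T1 = 1.3072
ln(T2/T1) = 0.2679
dS = 4.9670 * 2.5750 * 0.2679 = 3.4261 kJ/K

3.4261 kJ/K


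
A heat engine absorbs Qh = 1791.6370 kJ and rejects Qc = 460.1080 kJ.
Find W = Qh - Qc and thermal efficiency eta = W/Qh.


W = 1791.6370 - 460.1080 = 1331.5290 kJ
eta = 1331.5290 / 1791.6370 = 0.7432 = 74.3191%

W = 1331.5290 kJ, eta = 74.3191%


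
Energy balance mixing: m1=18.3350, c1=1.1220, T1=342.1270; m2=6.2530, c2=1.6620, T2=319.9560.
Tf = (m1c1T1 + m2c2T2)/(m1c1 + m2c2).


num = 10363.3304
den = 30.9644
Tf = 334.6858 K

334.6858 K


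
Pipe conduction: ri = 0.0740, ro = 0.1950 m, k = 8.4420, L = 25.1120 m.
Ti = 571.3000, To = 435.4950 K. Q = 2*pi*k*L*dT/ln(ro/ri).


dT = 135.8050 K
ln(ro/ri) = 0.9689
Q = 2*pi*8.4420*25.1120*135.8050 / 0.9689 = 186692.9312 W

186692.9312 W


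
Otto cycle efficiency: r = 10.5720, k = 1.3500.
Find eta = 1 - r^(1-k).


r^(k-1) = 2.2827
eta = 1 - 1/2.2827 = 0.5619 = 56.1929%

56.1929%


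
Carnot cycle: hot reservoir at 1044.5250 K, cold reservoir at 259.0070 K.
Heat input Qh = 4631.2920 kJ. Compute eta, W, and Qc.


eta = 1 - 259.0070/1044.5250 = 0.7520
W = 0.7520 * 4631.2920 = 3482.8877 kJ
Qc = 4631.2920 - 3482.8877 = 1148.4043 kJ

eta = 75.2034%, W = 3482.8877 kJ, Qc = 1148.4043 kJ


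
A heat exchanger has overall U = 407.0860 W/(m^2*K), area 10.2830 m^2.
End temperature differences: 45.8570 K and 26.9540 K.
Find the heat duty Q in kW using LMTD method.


LMTD = 35.5723 K
Q = 407.0860 * 10.2830 * 35.5723 = 148908.1040 W = 148.9081 kW

148.9081 kW


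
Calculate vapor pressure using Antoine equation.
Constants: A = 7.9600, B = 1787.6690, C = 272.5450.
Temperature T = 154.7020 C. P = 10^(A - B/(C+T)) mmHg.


C+T = 427.2470
B/(C+T) = 4.1842
log10(P) = 7.9600 - 4.1842 = 3.7758
P = 10^3.7758 = 5968.1797 mmHg

5968.1797 mmHg


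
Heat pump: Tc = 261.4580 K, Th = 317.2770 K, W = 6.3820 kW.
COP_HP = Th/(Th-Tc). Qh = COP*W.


COP = 317.2770 / 55.8190 = 5.6840
Qh = 5.6840 * 6.3820 = 36.2755 kW

COP = 5.6840, Qh = 36.2755 kW


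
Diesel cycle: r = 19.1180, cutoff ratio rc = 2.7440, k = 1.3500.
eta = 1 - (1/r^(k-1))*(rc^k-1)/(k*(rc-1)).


r^(k-1) = 2.8087
rc^k = 3.9068
eta = 0.5604 = 56.0432%

56.0432%


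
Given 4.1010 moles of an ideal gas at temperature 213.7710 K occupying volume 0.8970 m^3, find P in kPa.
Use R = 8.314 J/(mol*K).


P = nRT/V = 4.1010 * 8.314 * 213.7710 / 0.8970
= 7288.6749 / 0.8970 = 8125.6130 Pa = 8.1256 kPa

8.1256 kPa


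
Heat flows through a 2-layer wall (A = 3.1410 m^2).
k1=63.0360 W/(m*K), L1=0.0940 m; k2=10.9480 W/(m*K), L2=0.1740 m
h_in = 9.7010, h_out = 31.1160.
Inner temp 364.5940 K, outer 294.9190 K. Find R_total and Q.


R_conv_in = 1/(9.7010*3.1410) = 0.0328
R_1 = 0.0940/(63.0360*3.1410) = 0.0005
R_2 = 0.1740/(10.9480*3.1410) = 0.0051
R_conv_out = 1/(31.1160*3.1410) = 0.0102
R_total = 0.0486 K/W
Q = 69.6750 / 0.0486 = 1434.0940 W

R_total = 0.0486 K/W, Q = 1434.0940 W


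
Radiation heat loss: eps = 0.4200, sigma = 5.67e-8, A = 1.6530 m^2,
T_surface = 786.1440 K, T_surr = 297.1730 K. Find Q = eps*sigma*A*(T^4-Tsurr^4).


T^4 = 3.8195e+11
Tsurr^4 = 7.7990e+09
Q = 0.4200 * 5.67e-8 * 1.6530 * 3.7415e+11 = 14728.3497 W

14728.3497 W


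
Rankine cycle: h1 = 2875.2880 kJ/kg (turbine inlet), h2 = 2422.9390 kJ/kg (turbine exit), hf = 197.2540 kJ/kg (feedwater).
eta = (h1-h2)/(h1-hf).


W = 452.3490 kJ/kg
Q_in = 2678.0340 kJ/kg
eta = 0.1689 = 16.8911%

eta = 16.8911%


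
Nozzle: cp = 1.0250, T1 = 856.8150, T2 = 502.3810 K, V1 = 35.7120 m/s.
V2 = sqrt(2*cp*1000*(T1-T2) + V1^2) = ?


dT = 354.4340 K
2*cp*1000*dT = 726589.7000
V1^2 = 1275.3469
V2 = sqrt(727865.0469) = 853.1501 m/s

853.1501 m/s


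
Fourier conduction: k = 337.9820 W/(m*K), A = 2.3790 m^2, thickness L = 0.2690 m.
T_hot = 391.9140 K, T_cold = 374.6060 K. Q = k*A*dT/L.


dT = 17.3080 K
Q = 337.9820 * 2.3790 * 17.3080 / 0.2690 = 51734.7816 W

51734.7816 W


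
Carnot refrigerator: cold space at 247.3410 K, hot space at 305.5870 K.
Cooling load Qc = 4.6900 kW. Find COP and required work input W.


COP = 247.3410 / 58.2460 = 4.2465
W = 4.6900 / 4.2465 = 1.1044 kW

COP = 4.2465, W = 1.1044 kW


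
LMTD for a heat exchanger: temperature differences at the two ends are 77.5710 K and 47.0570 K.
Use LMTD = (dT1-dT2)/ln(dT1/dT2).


dT1/dT2 = 1.6484
ln(dT1/dT2) = 0.4998
LMTD = 30.5140 / 0.4998 = 61.0483 K

61.0483 K


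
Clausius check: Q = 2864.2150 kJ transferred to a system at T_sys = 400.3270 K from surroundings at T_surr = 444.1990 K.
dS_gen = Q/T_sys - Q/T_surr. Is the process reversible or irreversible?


dS_sys = 2864.2150/400.3270 = 7.1547 kJ/K
dS_surr = -2864.2150/444.1990 = -6.4480 kJ/K
dS_gen = 7.1547 - 6.4480 = 0.7066 kJ/K (irreversible)

dS_gen = 0.7066 kJ/K, irreversible


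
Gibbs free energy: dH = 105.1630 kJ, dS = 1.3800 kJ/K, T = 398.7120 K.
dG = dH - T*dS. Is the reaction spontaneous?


T*dS = 398.7120 * 1.3800 = 550.2226 kJ
dG = 105.1630 - 550.2226 = -445.0596 kJ (spontaneous)

dG = -445.0596 kJ, spontaneous


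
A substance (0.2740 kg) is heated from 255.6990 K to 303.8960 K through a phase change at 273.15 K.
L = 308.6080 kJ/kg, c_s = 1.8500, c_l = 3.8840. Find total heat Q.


Q1 (sensible, solid) = 0.2740 * 1.8500 * 17.4510 = 8.8459 kJ
Q2 (latent) = 0.2740 * 308.6080 = 84.5586 kJ
Q3 (sensible, liquid) = 0.2740 * 3.8840 * 30.7460 = 32.7204 kJ
Q_total = 126.1249 kJ

126.1249 kJ


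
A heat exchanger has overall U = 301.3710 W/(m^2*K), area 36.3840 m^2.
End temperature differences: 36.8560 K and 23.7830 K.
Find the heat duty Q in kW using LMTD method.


LMTD = 29.8438 K
Q = 301.3710 * 36.3840 * 29.8438 = 327239.7622 W = 327.2398 kW

327.2398 kW
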